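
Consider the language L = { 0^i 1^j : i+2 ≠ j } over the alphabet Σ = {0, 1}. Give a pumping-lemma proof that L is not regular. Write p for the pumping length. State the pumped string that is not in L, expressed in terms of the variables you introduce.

Suppose for contradiction that L is regular, and let p be the pumping length.
Choose w = 0^p 1^{p+p!+2}. Since p ≠ (p+p!+2)-2 = p+p!, w ∈ L; and |w| ≥ p.
By the pumping lemma, w = xyz with |xy| ≤ p and y is nonempty.
Since the first p symbols of w are all 0's and |xy| ≤ p, y lies entirely in the leading 0-block: y = 0^k for some k with 1 ≤ k ≤ p.
Since 1 ≤ k ≤ p, k divides p!; set t = 1 + p!/k. Then xy^t z has p + (p!/k)·k = p + p! copies of 0. Now the 0-count is p+p! and (1-count)-2 = (p+p!+2)-2 = p+p!, so i+2 ≠ j fails. So xy^t z = 0^{p+p!} 1^{p+p!+2} ∉ L.
Contradiction. Therefore L is not regular.

0^{p+p!} 1^{p+p!+2}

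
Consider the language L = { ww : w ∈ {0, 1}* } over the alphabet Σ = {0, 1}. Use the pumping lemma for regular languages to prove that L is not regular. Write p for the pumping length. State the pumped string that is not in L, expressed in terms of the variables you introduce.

Suppose for contradiction that L is regular, and let p be the pumping length.
Take w = 0^p 1^p 0^p 1^p = uu where u = 0^p1^p; then w ∈ L and |w| = 4p ≥ p.
Write w = xyz as guaranteed by the lemma, with |xy| ≤ p and |y| ≥ 1.
Because |xy| ≤ p and w begins with p copies of 0, we have y = 0^k with 1 ≤ k ≤ p.
Pump with i = 2: xy^2z = 0^{p+k} 1^p 0^p 1^p, of length 4p+k. Suppose this equals vv. The string starts with 0 and ends with 1, so v does too; thus the boundary between the two copies of v is a 1→0 transition. There is exactly one such transition, at position 2p+k, so |v| = 2p+k and |vv| = 4p+2k ≠ 4p+k since k ≥ 1. So xy^2z ∉ L.
Contradiction. Therefore L is not regular.

0^{p+k} 1^p 0^p 1^p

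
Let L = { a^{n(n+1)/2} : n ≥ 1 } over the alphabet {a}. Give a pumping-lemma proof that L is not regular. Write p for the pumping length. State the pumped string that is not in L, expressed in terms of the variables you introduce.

a^{p(p+1)/2+k}

Assume L is regular; let p be its pumping constant.
Take w = a^{p(p+1)/2} ∈ L with |w| = p(p+1)/2 ≥ p.
Write w = xyz as guaranteed by the lemma, with |xy| ≤ p and y is nonempty.
Then y = a^k for some k with 1 ≤ k ≤ p.
Pump with i = 2: xy^2z = a^{p(p+1)/2+k}. Since 1 ≤ k ≤ p, p(p+1)/2 < p(p+1)/2+k ≤ p(p+1)/2+p < (p+1)(p+2)/2, so p(p+1)/2+k is strictly between consecutive triangular numbers. So xy^2z ∉ L.
Contradiction. Therefore L is not regular.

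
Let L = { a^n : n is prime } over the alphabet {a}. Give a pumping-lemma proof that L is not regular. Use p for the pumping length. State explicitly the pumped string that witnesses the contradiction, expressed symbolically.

Assume L is regular. Let p be the pumping length given by the pumping lemma.
Let q be a prime with q ≥ p+2 (infinitely many primes exist), and take w = a^q ∈ L with |w| = q ≥ p.
Write w = xyz as guaranteed by the lemma, with |xy| ≤ p and y is nonempty.
Then y = a^k for some k with 1 ≤ k ≤ p.
Since 1 ≤ k ≤ p, |xz| = q-k. Pump with i = q+1: |xy^{q+1}z| = (q-k)+(q+1)k = q+qk = q(1+k), which is composite (both factors ≥ 2). So xy^{q+1}z = a^{q(1+k)} ∉ L.
Contradiction. Therefore L is not regular.

a^{q(1+k)}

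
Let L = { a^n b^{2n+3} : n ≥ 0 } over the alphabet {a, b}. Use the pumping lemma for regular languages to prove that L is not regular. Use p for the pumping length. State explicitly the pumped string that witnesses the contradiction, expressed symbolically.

Suppose for contradiction that L is regular, and let p be the pumping length.
Choose w = a^p b^{2p+3}, which is in L with |w| = 3p+3 ≥ p.
The pumping lemma gives a decomposition w = xyz where |xy| ≤ p and |y| ≥ 1.
Because |xy| ≤ p and w begins with p copies of a, we have y = a^k with 1 ≤ k ≤ p.
Pump with i = 2: xy^2z = a^{p+k} b^{2p+3}. For this to lie in L we would need 2p+3 = 2(p+k)+3, which forces k = 0. But k ≥ 1, so xy^2z ∉ L.
This is a contradiction; hence L is not regular.

a^{p+k} b^{2p+3}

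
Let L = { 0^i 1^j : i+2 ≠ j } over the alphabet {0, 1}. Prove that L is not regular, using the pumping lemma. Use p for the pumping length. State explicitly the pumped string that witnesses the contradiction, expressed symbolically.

Toward a contradiction, assume L is regular with pumping length p.
Choose w = 0^p 1^{p+p!+2}. Since p ≠ (p+p!+2)-2 = p+p!, w ∈ L; and |w| ≥ p.
The pumping lemma gives a decomposition w = xyz where |xy| ≤ p and |y| ≥ 1.
The first p characters of w are 0's, so xy (and hence y) consists only of 0's. Write y = 0^k, 1 ≤ k ≤ p.
Since 1 ≤ k ≤ p, k divides p!; set t = 1 + p!/k. Then xy^t z has p + (p!/k)·k = p + p! copies of 0. Now the 0-count is p+p! and (1-count)-2 = (p+p!+2)-2 = p+p!, so i+2 ≠ j fails. So xy^t z = 0^{p+p!} 1^{p+p!+2} ∉ L.
This contradicts the pumping lemma, so L is not regular.

0^{p+p!} 1^{p+p!+2}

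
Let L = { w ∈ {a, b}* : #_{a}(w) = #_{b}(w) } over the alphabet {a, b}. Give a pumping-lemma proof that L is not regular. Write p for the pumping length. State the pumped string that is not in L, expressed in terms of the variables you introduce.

a^{p+k} b^p

Toward a contradiction, assume L is regular with pumping length p.
Choose w = a^p b^p ∈ L with |w| = 2p ≥ p.
Write w = xyz as guaranteed by the lemma, with |xy| ≤ p and y is nonempty.
Because |xy| ≤ p and w begins with p copies of a, we have y = a^k with 1 ≤ k ≤ p.
Pump with i = 2: xy^2z = a^{p+k} b^p has p+k occurrences of a but only p of b. Since k ≥ 1 the counts differ, so xy^2z ∉ L.
This contradicts the pumping lemma, so L is not regular.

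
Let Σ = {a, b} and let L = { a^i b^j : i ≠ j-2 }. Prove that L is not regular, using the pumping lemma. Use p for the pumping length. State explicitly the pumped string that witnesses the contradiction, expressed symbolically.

Assume L is regular. Let p be the pumping length given by the pumping lemma.
Choose w = a^p b^{p+p!+2}. Since p ≠ (p+p!+2)-2 = p+p!, w ∈ L; and |w| ≥ p.
By the pumping lemma, w = xyz with |xy| ≤ p and |y| > 0.
Since the first p symbols of w are all a's and |xy| ≤ p, y lies entirely in the leading a-block: y = a^k for some k with 1 ≤ k ≤ p.
Since 1 ≤ k ≤ p, k divides p!; set t = 1 + p!/k. Then xy^t z has p + (p!/k)·k = p + p! copies of a. Now the a-count is p+p! and (b-count)-2 = (p+p!+2)-2 = p+p!, so i ≠ j-2 fails. So xy^t z = a^{p+p!} b^{p+p!+2} ∉ L.
This is a contradiction; hence L is not regular.

a^{p+p!} b^{p+p!+2}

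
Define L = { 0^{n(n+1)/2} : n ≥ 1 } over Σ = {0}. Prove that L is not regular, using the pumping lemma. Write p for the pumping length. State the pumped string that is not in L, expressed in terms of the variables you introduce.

0^{p(p+1)/2+k}

Toward a contradiction, assume L is regular with pumping length p.
Take w = 0^{p(p+1)/2} ∈ L with |w| = p(p+1)/2 ≥ p.
Write w = xyz as guaranteed by the lemma, with |xy| ≤ p and |y| > 0.
Then y = 0^k for some k with 1 ≤ k ≤ p.
Pump with i = 2: xy^2z = 0^{p(p+1)/2+k}. Since 1 ≤ k ≤ p, p(p+1)/2 < p(p+1)/2+k ≤ p(p+1)/2+p < (p+1)(p+2)/2, so p(p+1)/2+k is strictly between consecutive triangular numbers. So xy^2z ∉ L.
Contradiction. Therefore L is not regular.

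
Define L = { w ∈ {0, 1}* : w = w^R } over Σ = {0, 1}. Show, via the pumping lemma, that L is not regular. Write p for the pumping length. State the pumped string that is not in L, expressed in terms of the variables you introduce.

Toward a contradiction, assume L is regular with pumping length p.
Take w = 0^p 1 0^p, a palindrome of length 2p+1 ≥ p.
Write w = xyz as guaranteed by the lemma, with |xy| ≤ p and y is nonempty.
The first p characters of w are 0's, so xy (and hence y) consists only of 0's. Write y = 0^k, 1 ≤ k ≤ p.
Pump with i = 2: xy^2z = 0^{p+k} 1 0^p. Its reverse is 0^p 1 0^{p+k}, which differs from xy^2z since k ≥ 1. So xy^2z is not a palindrome and xy^2z ∉ L.
This contradicts the pumping lemma, so L is not regular.

0^{p+k} 1 0^p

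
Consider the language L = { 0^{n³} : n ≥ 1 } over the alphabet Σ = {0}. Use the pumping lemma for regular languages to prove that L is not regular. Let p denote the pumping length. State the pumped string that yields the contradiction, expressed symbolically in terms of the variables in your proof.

Toward a contradiction, assume L is regular with pumping length p.
Take w = 0^{p³} ∈ L with |w| = p³ ≥ p.
Write w = xyz as guaranteed by the lemma, with |xy| ≤ p and y is nonempty.
Then y = 0^k for some k with 1 ≤ k ≤ p.
Pump with i = 2: xy^2z = 0^{p³+k}. Since 1 ≤ k ≤ p, p³ < p³+k ≤ p³+p < p³+3p²+3p+1 = (p+1)³, so p³+k is not a perfect cube. So xy^2z ∉ L.
This contradicts the pumping lemma, so L is not regular.

0^{p³+k}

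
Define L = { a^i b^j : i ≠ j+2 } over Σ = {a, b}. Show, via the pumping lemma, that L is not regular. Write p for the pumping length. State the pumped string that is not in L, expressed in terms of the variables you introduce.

Assume L is regular. Let p be the pumping length given by the pumping lemma.
Choose w = a^p b^{p+p!-2}. Since p ≠ (p+p!-2)+2 = p+p!, w ∈ L; and |w| ≥ p.
Write w = xyz as guaranteed by the lemma, with |xy| ≤ p and |y| > 0.
Since the first p symbols of w are all a's and |xy| ≤ p, y lies entirely in the leading a-block: y = a^k for some k with 1 ≤ k ≤ p.
Since 1 ≤ k ≤ p, k divides p!; set t = 1 + p!/k. Then xy^t z has p + (p!/k)·k = p + p! copies of a. Now the a-count is p+p! and (b-count)+2 = (p+p!-2)+2 = p+p!, so i ≠ j+2 fails. So xy^t z = a^{p+p!} b^{p+p!-2} ∉ L.
This contradicts the pumping lemma, so L is not regular.

a^{p+p!} b^{p+p!-2}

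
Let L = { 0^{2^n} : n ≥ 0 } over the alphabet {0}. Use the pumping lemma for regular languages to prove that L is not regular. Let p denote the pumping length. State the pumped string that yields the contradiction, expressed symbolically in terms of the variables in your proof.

Toward a contradiction, assume L is regular with pumping length p.
Take w = 0^{2^p} ∈ L with |w| = 2^p ≥ p.
By the pumping lemma, w = xyz with |xy| ≤ p and y is nonempty.
Then y = 0^k for some k with 1 ≤ k ≤ p.
Pump with i = 2: xy^2z = 0^{2^p+k}. Since 1 ≤ k ≤ p < 2^p, we have 2^p < 2^p+k < 2^{p+1}, so 2^p+k is not a power of 2. So xy^2z ∉ L.
This contradicts the pumping lemma, so L is not regular.

0^{2^p+k}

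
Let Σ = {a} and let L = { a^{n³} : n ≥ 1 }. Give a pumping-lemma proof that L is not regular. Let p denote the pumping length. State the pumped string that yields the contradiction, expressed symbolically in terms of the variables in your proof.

a^{p³+k}

Assume L is regular; let p be its pumping constant.
Take w = a^{p³} ∈ L with |w| = p³ ≥ p.
The pumping lemma gives a decomposition w = xyz where |xy| ≤ p and |y| ≥ 1.
Then y = a^k for some k with 1 ≤ k ≤ p.
Pump with i = 2: xy^2z = a^{p³+k}. Since 1 ≤ k ≤ p, p³ < p³+k ≤ p³+p < p³+3p²+3p+1 = (p+1)³, so p³+k is not a perfect cube. So xy^2z ∉ L.
Contradiction. Therefore L is not regular.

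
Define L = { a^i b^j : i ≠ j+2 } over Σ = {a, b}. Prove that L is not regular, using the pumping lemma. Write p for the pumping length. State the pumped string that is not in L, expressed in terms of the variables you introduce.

a^{p+p!} b^{p+p!-2}

Assume L is regular; let p be its pumping constant.
Choose w = a^p b^{p+p!-2}. Since p ≠ (p+p!-2)+2 = p+p!, w ∈ L; and |w| ≥ p.
Write w = xyz as guaranteed by the lemma, with |xy| ≤ p and y is nonempty.
Because |xy| ≤ p and w begins with p copies of a, we have y = a^k with 1 ≤ k ≤ p.
Since 1 ≤ k ≤ p, k divides p!; set t = 1 + p!/k. Then xy^t z has p + (p!/k)·k = p + p! copies of a. Now the a-count is p+p! and (b-count)+2 = (p+p!-2)+2 = p+p!, so i ≠ j+2 fails. So xy^t z = a^{p+p!} b^{p+p!-2} ∉ L.
Contradiction. Therefore L is not regular.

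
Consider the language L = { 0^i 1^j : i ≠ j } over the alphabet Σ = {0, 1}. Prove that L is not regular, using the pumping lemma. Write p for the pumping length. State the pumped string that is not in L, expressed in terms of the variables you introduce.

Assume L is regular. Let p be the pumping length given by the pumping lemma.
Choose w = 0^p 1^{p+p!}. Since p ≠ p+p!, w ∈ L; and |w| ≥ p.
By the pumping lemma, w = xyz with |xy| ≤ p and y is nonempty.
Since the first p symbols of w are all 0's and |xy| ≤ p, y lies entirely in the leading 0-block: y = 0^k for some k with 1 ≤ k ≤ p.
Since 1 ≤ k ≤ p, k divides p!; set t = 1 + p!/k. Then xy^t z has p + (p!/k)·k = p + p! copies of 0. Now the 0-count equals the 1-count, so i ≠ j fails. So xy^t z = 0^{p+p!} 1^{p+p!} ∉ L.
This is a contradiction; hence L is not regular.

0^{p+p!} 1^{p+p!}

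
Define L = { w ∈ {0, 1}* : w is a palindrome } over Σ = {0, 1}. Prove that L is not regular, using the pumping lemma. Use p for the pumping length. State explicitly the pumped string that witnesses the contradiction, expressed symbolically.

Assume L is regular; let p be its pumping constant.
Take w = 0^p 1 0^p, a palindrome of length 2p+1 ≥ p.
Write w = xyz as guaranteed by the lemma, with |xy| ≤ p and |y| > 0.
Because |xy| ≤ p and w begins with p copies of 0, we have y = 0^k with 1 ≤ k ≤ p.
Pump with i = 2: xy^2z = 0^{p+k} 1 0^p. Its reverse is 0^p 1 0^{p+k}, which differs from xy^2z since k ≥ 1. So xy^2z is not a palindrome and xy^2z ∉ L.
Contradiction. Therefore L is not regular.

0^{p+k} 1 0^p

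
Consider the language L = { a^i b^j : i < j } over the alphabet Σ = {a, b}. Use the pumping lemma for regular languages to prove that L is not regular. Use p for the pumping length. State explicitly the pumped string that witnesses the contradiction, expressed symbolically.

Suppose for contradiction that L is regular, and let p be the pumping length.
Choose w = a^p b^{p+1} ∈ L, with |w| = 2p+1 ≥ p.
Write w = xyz as guaranteed by the lemma, with |xy| ≤ p and y is nonempty.
Because |xy| ≤ p and w begins with p copies of a, we have y = a^k with 1 ≤ k ≤ p.
Consider xy^2z = a^{p+k} b^{p+1}. Since k ≥ 1, the a-count p+k is at least p+1, so i < j fails; thus xy^2z ∉ L.
Contradiction. Therefore L is not regular.

a^{p+k} b^{p+1}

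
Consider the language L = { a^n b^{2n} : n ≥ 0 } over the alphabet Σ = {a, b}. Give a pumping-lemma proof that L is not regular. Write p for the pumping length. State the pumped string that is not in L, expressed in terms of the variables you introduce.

Assume L is regular; let p be its pumping constant.
Take w = a^p b^{2p}. Then w ∈ L and |w| = 3p ≥ p.
The pumping lemma gives a decomposition w = xyz where |xy| ≤ p and y is nonempty.
Since the first p symbols of w are all a's and |xy| ≤ p, y lies entirely in the leading a-block: y = a^k for some k with 1 ≤ k ≤ p.
Pump with i = 2: xy^2z = a^{p+k} b^{2p}. For this to lie in L we would need 2p = 2(p+k), which forces k = 0. But k ≥ 1, so xy^2z ∉ L.
This is a contradiction; hence L is not regular.

a^{p+k} b^{2p}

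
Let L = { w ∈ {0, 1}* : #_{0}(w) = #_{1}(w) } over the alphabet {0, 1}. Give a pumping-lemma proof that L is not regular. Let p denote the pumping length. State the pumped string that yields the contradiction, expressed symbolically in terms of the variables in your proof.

0^{p+k} 1^p

Assume L is regular; let p be its pumping constant.
Choose w = 0^p 1^p ∈ L with |w| = 2p ≥ p.
Write w = xyz as guaranteed by the lemma, with |xy| ≤ p and |y| > 0.
Because |xy| ≤ p and w begins with p copies of 0, we have y = 0^k with 1 ≤ k ≤ p.
Pump with i = 2: xy^2z = 0^{p+k} 1^p has p+k occurrences of 0 but only p of 1. Since k ≥ 1 the counts differ, so xy^2z ∉ L.
Contradiction. Therefore L is not regular.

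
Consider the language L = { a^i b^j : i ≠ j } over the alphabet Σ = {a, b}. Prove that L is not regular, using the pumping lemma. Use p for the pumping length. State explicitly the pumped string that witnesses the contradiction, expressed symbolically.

a^{p+p!} b^{p+p!}

Suppose for contradiction that L is regular, and let p be the pumping length.
Choose w = a^p b^{p+p!}. Since p ≠ p+p!, w ∈ L; and |w| ≥ p.
By the pumping lemma, w = xyz with |xy| ≤ p and |y| ≥ 1.
The first p characters of w are a's, so xy (and hence y) consists only of a's. Write y = a^k, 1 ≤ k ≤ p.
Since 1 ≤ k ≤ p, k divides p!; set t = 1 + p!/k. Then xy^t z has p + (p!/k)·k = p + p! copies of a. Now the a-count equals the b-count, so i ≠ j fails. So xy^t z = a^{p+p!} b^{p+p!} ∉ L.
This is a contradiction; hence L is not regular.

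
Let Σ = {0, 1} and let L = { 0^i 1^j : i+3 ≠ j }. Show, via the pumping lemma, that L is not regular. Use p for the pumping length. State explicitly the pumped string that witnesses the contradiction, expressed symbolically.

0^{p+p!} 1^{p+p!+3}

Suppose for contradiction that L is regular, and let p be the pumping length.
Choose w = 0^p 1^{p+p!+3}. Since p ≠ (p+p!+3)-3 = p+p!, w ∈ L; and |w| ≥ p.
By the pumping lemma, w = xyz with |xy| ≤ p and y is nonempty.
The first p characters of w are 0's, so xy (and hence y) consists only of 0's. Write y = 0^k, 1 ≤ k ≤ p.
Since 1 ≤ k ≤ p, k divides p!; set t = 1 + p!/k. Then xy^t z has p + (p!/k)·k = p + p! copies of 0. Now the 0-count is p+p! and (1-count)-3 = (p+p!+3)-3 = p+p!, so i+3 ≠ j fails. So xy^t z = 0^{p+p!} 1^{p+p!+3} ∉ L.
This is a contradiction; hence L is not regular.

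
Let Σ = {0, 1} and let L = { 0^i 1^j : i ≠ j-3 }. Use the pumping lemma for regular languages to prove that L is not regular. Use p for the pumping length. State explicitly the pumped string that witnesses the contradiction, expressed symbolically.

Assume L is regular. Let p be the pumping length given by the pumping lemma.
Choose w = 0^p 1^{p+p!+3}. Since p ≠ (p+p!+3)-3 = p+p!, w ∈ L; and |w| ≥ p.
Write w = xyz as guaranteed by the lemma, with |xy| ≤ p and y is nonempty.
Because |xy| ≤ p and w begins with p copies of 0, we have y = 0^k with 1 ≤ k ≤ p.
Since 1 ≤ k ≤ p, k divides p!; set t = 1 + p!/k. Then xy^t z has p + (p!/k)·k = p + p! copies of 0. Now the 0-count is p+p! and (1-count)-3 = (p+p!+3)-3 = p+p!, so i ≠ j-3 fails. So xy^t z = 0^{p+p!} 1^{p+p!+3} ∉ L.
This contradicts the pumping lemma, so L is not regular.

0^{p+p!} 1^{p+p!+3}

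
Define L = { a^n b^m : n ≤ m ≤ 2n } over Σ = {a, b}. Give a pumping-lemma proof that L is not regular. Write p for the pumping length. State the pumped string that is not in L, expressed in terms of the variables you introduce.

a^{p+k} b^p

Assume L is regular. Let p be the pumping length given by the pumping lemma.
Take w = a^p b^p ∈ L (since p ≤ p ≤ 2p), with |w| = 2p ≥ p.
By the pumping lemma, w = xyz with |xy| ≤ p and |y| ≥ 1.
Since the first p symbols of w are all a's and |xy| ≤ p, y lies entirely in the leading a-block: y = a^k for some k with 1 ≤ k ≤ p.
Pump with i = 2: xy^2z = a^{p+k} b^p. Now n = p+k > p = m, so the condition n ≤ m fails. Thus xy^2z ∉ L.
This contradicts the pumping lemma, so L is not regular.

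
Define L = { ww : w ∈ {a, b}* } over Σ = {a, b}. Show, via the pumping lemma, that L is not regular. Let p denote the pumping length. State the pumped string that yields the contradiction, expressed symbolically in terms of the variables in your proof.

a^{p+k} b^p a^p b^p

Assume L is regular. Let p be the pumping length given by the pumping lemma.
Take w = a^p b^p a^p b^p = uu where u = a^pb^p; then w ∈ L and |w| = 4p ≥ p.
The pumping lemma gives a decomposition w = xyz where |xy| ≤ p and |y| > 0.
Since the first p symbols of w are all a's and |xy| ≤ p, y lies entirely in the leading a-block: y = a^k for some k with 1 ≤ k ≤ p.
Pump with i = 2: xy^2z = a^{p+k} b^p a^p b^p, of length 4p+k. Suppose this equals vv. The string starts with a and ends with b, so v does too; thus the boundary between the two copies of v is a b→a transition. There is exactly one such transition, at position 2p+k, so |v| = 2p+k and |vv| = 4p+2k ≠ 4p+k since k ≥ 1. So xy^2z ∉ L.
Contradiction. Therefore L is not regular.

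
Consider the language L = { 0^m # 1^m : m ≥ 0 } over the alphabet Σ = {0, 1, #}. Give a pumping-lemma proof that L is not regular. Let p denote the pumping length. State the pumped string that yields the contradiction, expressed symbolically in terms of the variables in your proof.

Assume L is regular. Let p be the pumping length given by the pumping lemma.
Take w = 0^p # 1^p ∈ L with |w| = 2p+1 ≥ p.
The pumping lemma gives a decomposition w = xyz where |xy| ≤ p and |y| ≥ 1.
The first p characters of w are 0's, so xy (and hence y) consists only of 0's. Write y = 0^k, 1 ≤ k ≤ p.
Pump with i = 2: xy^2z = 0^{p+k} # 1^p, which would require p+k = p. But k ≥ 1, so xy^2z ∉ L.
This contradicts the pumping lemma, so L is not regular.

0^{p+k} # 1^p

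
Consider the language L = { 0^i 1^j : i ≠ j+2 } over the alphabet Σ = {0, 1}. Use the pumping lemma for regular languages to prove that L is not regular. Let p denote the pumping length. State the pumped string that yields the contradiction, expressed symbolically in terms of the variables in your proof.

0^{p+p!} 1^{p+p!-2}

Assume L is regular; let p be its pumping constant.
Choose w = 0^p 1^{p+p!-2}. Since p ≠ (p+p!-2)+2 = p+p!, w ∈ L; and |w| ≥ p.
By the pumping lemma, w = xyz with |xy| ≤ p and |y| ≥ 1.
Because |xy| ≤ p and w begins with p copies of 0, we have y = 0^k with 1 ≤ k ≤ p.
Since 1 ≤ k ≤ p, k divides p!; set t = 1 + p!/k. Then xy^t z has p + (p!/k)·k = p + p! copies of 0. Now the 0-count is p+p! and (1-count)+2 = (p+p!-2)+2 = p+p!, so i ≠ j+2 fails. So xy^t z = 0^{p+p!} 1^{p+p!-2} ∉ L.
Contradiction. Therefore L is not regular.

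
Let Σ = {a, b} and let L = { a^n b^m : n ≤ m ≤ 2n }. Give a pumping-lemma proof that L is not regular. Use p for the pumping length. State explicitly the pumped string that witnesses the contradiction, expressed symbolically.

Assume L is regular; let p be its pumping constant.
Take w = a^p b^p ∈ L (since p ≤ p ≤ 2p), with |w| = 2p ≥ p.
The pumping lemma gives a decomposition w = xyz where |xy| ≤ p and |y| ≥ 1.
Since the first p symbols of w are all a's and |xy| ≤ p, y lies entirely in the leading a-block: y = a^k for some k with 1 ≤ k ≤ p.
Pump with i = 2: xy^2z = a^{p+k} b^p. Now n = p+k > p = m, so the condition n ≤ m fails. Thus xy^2z ∉ L.
This contradicts the pumping lemma, so L is not regular.

a^{p+k} b^p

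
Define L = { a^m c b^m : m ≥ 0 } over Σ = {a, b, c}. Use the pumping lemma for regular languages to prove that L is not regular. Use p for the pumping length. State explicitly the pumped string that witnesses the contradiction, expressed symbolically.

Assume L is regular; let p be its pumping constant.
Take w = a^p c b^p ∈ L with |w| = 2p+1 ≥ p.
By the pumping lemma, w = xyz with |xy| ≤ p and |y| > 0.
The first p characters of w are a's, so xy (and hence y) consists only of a's. Write y = a^k, 1 ≤ k ≤ p.
Pump with i = 2: xy^2z = a^{p+k} c b^p, which would require p+k = p. But k ≥ 1, so xy^2z ∉ L.
This is a contradiction; hence L is not regular.

a^{p+k} c b^p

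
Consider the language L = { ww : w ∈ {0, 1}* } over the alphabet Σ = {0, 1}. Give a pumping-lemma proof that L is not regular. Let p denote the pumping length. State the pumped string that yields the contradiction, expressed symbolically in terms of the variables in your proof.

Suppose for contradiction that L is regular, and let p be the pumping length.
Take w = 0^p 1^p 0^p 1^p = uu where u = 0^p1^p; then w ∈ L and |w| = 4p ≥ p.
By the pumping lemma, w = xyz with |xy| ≤ p and |y| > 0.
The first p characters of w are 0's, so xy (and hence y) consists only of 0's. Write y = 0^k, 1 ≤ k ≤ p.
Pump with i = 2: xy^2z = 0^{p+k} 1^p 0^p 1^p, of length 4p+k. Suppose this equals vv. The string starts with 0 and ends with 1, so v does too; thus the boundary between the two copies of v is a 1→0 transition. There is exactly one such transition, at position 2p+k, so |v| = 2p+k and |vv| = 4p+2k ≠ 4p+k since k ≥ 1. So xy^2z ∉ L.
This is a contradiction; hence L is not regular.

0^{p+k} 1^p 0^p 1^p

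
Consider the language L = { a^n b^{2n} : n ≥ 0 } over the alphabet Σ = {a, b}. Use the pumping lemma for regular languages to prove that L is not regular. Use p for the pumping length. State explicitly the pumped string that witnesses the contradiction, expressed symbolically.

a^{p+k} b^{2p}

Suppose for contradiction that L is regular, and let p be the pumping length.
Let w = a^p b^{2p} ∈ L; note |w| = 3p ≥ p.
The pumping lemma gives a decomposition w = xyz where |xy| ≤ p and |y| ≥ 1.
Because |xy| ≤ p and w begins with p copies of a, we have y = a^k with 1 ≤ k ≤ p.
Pump with i = 2: xy^2z = a^{p+k} b^{2p}. For this to lie in L we would need 2p = 2(p+k), which forces k = 0. But k ≥ 1, so xy^2z ∉ L.
This is a contradiction; hence L is not regular.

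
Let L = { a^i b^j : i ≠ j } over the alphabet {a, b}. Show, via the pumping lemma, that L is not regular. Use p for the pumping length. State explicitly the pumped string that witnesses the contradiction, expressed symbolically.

Toward a contradiction, assume L is regular with pumping length p.
Choose w = a^p b^{p+p!}. Since p ≠ p+p!, w ∈ L; and |w| ≥ p.
The pumping lemma gives a decomposition w = xyz where |xy| ≤ p and y is nonempty.
Since the first p symbols of w are all a's and |xy| ≤ p, y lies entirely in the leading a-block: y = a^k for some k with 1 ≤ k ≤ p.
Since 1 ≤ k ≤ p, k divides p!; set t = 1 + p!/k. Then xy^t z has p + (p!/k)·k = p + p! copies of a. Now the a-count equals the b-count, so i ≠ j fails. So xy^t z = a^{p+p!} b^{p+p!} ∉ L.
This is a contradiction; hence L is not regular.

a^{p+p!} b^{p+p!}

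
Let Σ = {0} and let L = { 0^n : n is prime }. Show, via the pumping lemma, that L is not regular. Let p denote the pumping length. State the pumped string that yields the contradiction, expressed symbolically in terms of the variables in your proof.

0^{q(1+k)}

Toward a contradiction, assume L is regular with pumping length p.
Let q be a prime with q ≥ p+2 (infinitely many primes exist), and take w = 0^q ∈ L with |w| = q ≥ p.
By the pumping lemma, w = xyz with |xy| ≤ p and |y| ≥ 1.
Then y = 0^k for some k with 1 ≤ k ≤ p.
Since 1 ≤ k ≤ p, |xz| = q-k. Pump with i = q+1: |xy^{q+1}z| = (q-k)+(q+1)k = q+qk = q(1+k), which is composite (both factors ≥ 2). So xy^{q+1}z = 0^{q(1+k)} ∉ L.
This is a contradiction; hence L is not regular.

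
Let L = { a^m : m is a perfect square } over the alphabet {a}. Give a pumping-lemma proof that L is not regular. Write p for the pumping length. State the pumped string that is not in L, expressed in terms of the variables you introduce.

Suppose for contradiction that L is regular, and let p be the pumping length.
Take w = a^{p²} ∈ L with |w| = p² ≥ p.
By the pumping lemma, w = xyz with |xy| ≤ p and y is nonempty.
Then y = a^k for some k with 1 ≤ k ≤ p.
Pump with i = 2: xy^2z = a^{p²+k}. Since 1 ≤ k ≤ p, p² < p²+k ≤ p²+p < (p+1)², so p²+k lies strictly between consecutive squares and is not a perfect square. So xy^2z ∉ L.
This contradicts the pumping lemma, so L is not regular.

a^{p²+k}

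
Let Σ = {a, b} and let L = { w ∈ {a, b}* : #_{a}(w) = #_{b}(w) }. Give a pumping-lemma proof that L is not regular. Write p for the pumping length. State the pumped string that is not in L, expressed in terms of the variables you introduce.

a^{p+k} b^p

Toward a contradiction, assume L is regular with pumping length p.
Choose w = a^p b^p ∈ L with |w| = 2p ≥ p.
Write w = xyz as guaranteed by the lemma, with |xy| ≤ p and y is nonempty.
The first p characters of w are a's, so xy (and hence y) consists only of a's. Write y = a^k, 1 ≤ k ≤ p.
Pump with i = 2: xy^2z = a^{p+k} b^p has p+k occurrences of a but only p of b. Since k ≥ 1 the counts differ, so xy^2z ∉ L.
This is a contradiction; hence L is not regular.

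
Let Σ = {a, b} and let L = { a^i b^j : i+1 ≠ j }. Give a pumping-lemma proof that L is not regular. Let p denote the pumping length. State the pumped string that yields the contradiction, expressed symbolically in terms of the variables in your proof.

Assume L is regular. Let p be the pumping length given by the pumping lemma.
Choose w = a^p b^{p+p!+1}. Since p ≠ (p+p!+1)-1 = p+p!, w ∈ L; and |w| ≥ p.
By the pumping lemma, w = xyz with |xy| ≤ p and |y| ≥ 1.
Because |xy| ≤ p and w begins with p copies of a, we have y = a^k with 1 ≤ k ≤ p.
Since 1 ≤ k ≤ p, k divides p!; set t = 1 + p!/k. Then xy^t z has p + (p!/k)·k = p + p! copies of a. Now the a-count is p+p! and (b-count)-1 = (p+p!+1)-1 = p+p!, so i+1 ≠ j fails. So xy^t z = a^{p+p!} b^{p+p!+1} ∉ L.
This contradicts the pumping lemma, so L is not regular.

a^{p+p!} b^{p+p!+1}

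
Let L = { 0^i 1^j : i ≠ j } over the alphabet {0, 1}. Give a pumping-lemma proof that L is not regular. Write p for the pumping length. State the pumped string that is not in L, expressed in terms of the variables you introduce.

Suppose for contradiction that L is regular, and let p be the pumping length.
Choose w = 0^p 1^{p+p!}. Since p ≠ p+p!, w ∈ L; and |w| ≥ p.
Write w = xyz as guaranteed by the lemma, with |xy| ≤ p and |y| > 0.
Because |xy| ≤ p and w begins with p copies of 0, we have y = 0^k with 1 ≤ k ≤ p.
Since 1 ≤ k ≤ p, k divides p!; set t = 1 + p!/k. Then xy^t z has p + (p!/k)·k = p + p! copies of 0. Now the 0-count equals the 1-count, so i ≠ j fails. So xy^t z = 0^{p+p!} 1^{p+p!} ∉ L.
Contradiction. Therefore L is not regular.

0^{p+p!} 1^{p+p!}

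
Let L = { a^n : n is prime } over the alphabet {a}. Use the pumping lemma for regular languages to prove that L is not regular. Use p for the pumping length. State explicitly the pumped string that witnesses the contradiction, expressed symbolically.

a^{q(1+k)}

Suppose for contradiction that L is regular, and let p be the pumping length.
Let q be a prime with q ≥ p+2 (infinitely many primes exist), and take w = a^q ∈ L with |w| = q ≥ p.
The pumping lemma gives a decomposition w = xyz where |xy| ≤ p and |y| > 0.
Then y = a^k for some k with 1 ≤ k ≤ p.
Since 1 ≤ k ≤ p, |xz| = q-k. Pump with i = q+1: |xy^{q+1}z| = (q-k)+(q+1)k = q+qk = q(1+k), which is composite (both factors ≥ 2). So xy^{q+1}z = a^{q(1+k)} ∉ L.
Contradiction. Therefore L is not regular.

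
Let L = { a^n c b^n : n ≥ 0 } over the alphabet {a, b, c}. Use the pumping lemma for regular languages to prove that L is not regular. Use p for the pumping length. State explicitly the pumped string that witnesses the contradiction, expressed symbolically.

Assume L is regular. Let p be the pumping length given by the pumping lemma.
Take w = a^p c b^p ∈ L with |w| = 2p+1 ≥ p.
By the pumping lemma, w = xyz with |xy| ≤ p and |y| ≥ 1.
Because |xy| ≤ p and w begins with p copies of a, we have y = a^k with 1 ≤ k ≤ p.
Pump with i = 2: xy^2z = a^{p+k} c b^p, which would require p+k = p. But k ≥ 1, so xy^2z ∉ L.
This contradicts the pumping lemma, so L is not regular.

a^{p+k} c b^p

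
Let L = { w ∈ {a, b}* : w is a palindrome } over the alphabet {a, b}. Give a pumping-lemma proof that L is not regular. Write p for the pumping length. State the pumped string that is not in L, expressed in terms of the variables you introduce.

a^{p+k} b a^p

Assume L is regular; let p be its pumping constant.
Take w = a^p b a^p, a palindrome of length 2p+1 ≥ p.
By the pumping lemma, w = xyz with |xy| ≤ p and |y| ≥ 1.
Because |xy| ≤ p and w begins with p copies of a, we have y = a^k with 1 ≤ k ≤ p.
Pump with i = 2: xy^2z = a^{p+k} b a^p. Its reverse is a^p b a^{p+k}, which differs from xy^2z since k ≥ 1. So xy^2z is not a palindrome and xy^2z ∉ L.
This is a contradiction; hence L is not regular.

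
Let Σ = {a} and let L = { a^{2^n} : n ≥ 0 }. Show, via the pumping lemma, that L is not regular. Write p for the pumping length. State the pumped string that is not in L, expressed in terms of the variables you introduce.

Toward a contradiction, assume L is regular with pumping length p.
Take w = a^{2^p} ∈ L with |w| = 2^p ≥ p.
The pumping lemma gives a decomposition w = xyz where |xy| ≤ p and |y| ≥ 1.
Then y = a^k for some k with 1 ≤ k ≤ p.
Pump with i = 2: xy^2z = a^{2^p+k}. Since 1 ≤ k ≤ p < 2^p, we have 2^p < 2^p+k < 2^{p+1}, so 2^p+k is not a power of 2. So xy^2z ∉ L.
This is a contradiction; hence L is not regular.

a^{2^p+k}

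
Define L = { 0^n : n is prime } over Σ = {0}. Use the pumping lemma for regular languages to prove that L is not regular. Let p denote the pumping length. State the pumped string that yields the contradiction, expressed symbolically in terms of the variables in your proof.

0^{q(1+k)}

Assume L is regular. Let p be the pumping length given by the pumping lemma.
Let q be a prime with q ≥ p+2 (infinitely many primes exist), and take w = 0^q ∈ L with |w| = q ≥ p.
By the pumping lemma, w = xyz with |xy| ≤ p and y is nonempty.
Then y = 0^k for some k with 1 ≤ k ≤ p.
Since 1 ≤ k ≤ p, |xz| = q-k. Pump with i = q+1: |xy^{q+1}z| = (q-k)+(q+1)k = q+qk = q(1+k), which is composite (both factors ≥ 2). So xy^{q+1}z = 0^{q(1+k)} ∉ L.
Contradiction. Therefore L is not regular.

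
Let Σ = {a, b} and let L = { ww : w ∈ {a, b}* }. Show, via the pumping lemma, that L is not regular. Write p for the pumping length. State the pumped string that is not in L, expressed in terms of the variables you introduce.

a^{p+k} b^p a^p b^p

Suppose for contradiction that L is regular, and let p be the pumping length.
Take w = a^p b^p a^p b^p = uu where u = a^pb^p; then w ∈ L and |w| = 4p ≥ p.
By the pumping lemma, w = xyz with |xy| ≤ p and y is nonempty.
Because |xy| ≤ p and w begins with p copies of a, we have y = a^k with 1 ≤ k ≤ p.
Pump with i = 2: xy^2z = a^{p+k} b^p a^p b^p, of length 4p+k. Suppose this equals vv. The string starts with a and ends with b, so v does too; thus the boundary between the two copies of v is a b→a transition. There is exactly one such transition, at position 2p+k, so |v| = 2p+k and |vv| = 4p+2k ≠ 4p+k since k ≥ 1. So xy^2z ∉ L.
Contradiction. Therefore L is not regular.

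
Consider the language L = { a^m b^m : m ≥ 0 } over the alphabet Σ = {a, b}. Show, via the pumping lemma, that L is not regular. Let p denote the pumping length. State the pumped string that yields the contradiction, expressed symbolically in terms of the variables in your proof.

a^{p+k} b^p

Assume L is regular; let p be its pumping constant.
Take w = a^p b^p. Then w ∈ L and |w| = 2p ≥ p.
The pumping lemma gives a decomposition w = xyz where |xy| ≤ p and y is nonempty.
Since the first p symbols of w are all a's and |xy| ≤ p, y lies entirely in the leading a-block: y = a^k for some k with 1 ≤ k ≤ p.
Pump with i = 2: xy^2z = a^{p+k} b^p. For this to lie in L we would need p = p+k, which forces k = 0. But k ≥ 1, so xy^2z ∉ L.
Contradiction. Therefore L is not regular.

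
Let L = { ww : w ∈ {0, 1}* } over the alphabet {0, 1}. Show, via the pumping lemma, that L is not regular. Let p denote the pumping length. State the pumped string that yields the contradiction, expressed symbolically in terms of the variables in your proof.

Suppose for contradiction that L is regular, and let p be the pumping length.
Take w = 0^p 1^p 0^p 1^p = uu where u = 0^p1^p; then w ∈ L and |w| = 4p ≥ p.
The pumping lemma gives a decomposition w = xyz where |xy| ≤ p and |y| ≥ 1.
Because |xy| ≤ p and w begins with p copies of 0, we have y = 0^k with 1 ≤ k ≤ p.
Pump with i = 2: xy^2z = 0^{p+k} 1^p 0^p 1^p, of length 4p+k. Suppose this equals vv. The string starts with 0 and ends with 1, so v does too; thus the boundary between the two copies of v is a 1→0 transition. There is exactly one such transition, at position 2p+k, so |v| = 2p+k and |vv| = 4p+2k ≠ 4p+k since k ≥ 1. So xy^2z ∉ L.
Contradiction. Therefore L is not regular.

0^{p+k} 1^p 0^p 1^p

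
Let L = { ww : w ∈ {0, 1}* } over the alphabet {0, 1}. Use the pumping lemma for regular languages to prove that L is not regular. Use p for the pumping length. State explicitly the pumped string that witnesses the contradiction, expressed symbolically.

Toward a contradiction, assume L is regular with pumping length p.
Take w = 0^p 1^p 0^p 1^p = uu where u = 0^p1^p; then w ∈ L and |w| = 4p ≥ p.
By the pumping lemma, w = xyz with |xy| ≤ p and y is nonempty.
Since the first p symbols of w are all 0's and |xy| ≤ p, y lies entirely in the leading 0-block: y = 0^k for some k with 1 ≤ k ≤ p.
Pump with i = 2: xy^2z = 0^{p+k} 1^p 0^p 1^p, of length 4p+k. Suppose this equals vv. The string starts with 0 and ends with 1, so v does too; thus the boundary between the two copies of v is a 1→0 transition. There is exactly one such transition, at position 2p+k, so |v| = 2p+k and |vv| = 4p+2k ≠ 4p+k since k ≥ 1. So xy^2z ∉ L.
This contradicts the pumping lemma, so L is not regular.

0^{p+k} 1^p 0^p 1^p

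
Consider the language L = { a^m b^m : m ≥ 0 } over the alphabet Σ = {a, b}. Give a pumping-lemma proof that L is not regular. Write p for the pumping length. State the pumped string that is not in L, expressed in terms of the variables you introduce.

Assume L is regular; let p be its pumping constant.
Let w = a^p b^p ∈ L; note |w| = 2p ≥ p.
The pumping lemma gives a decomposition w = xyz where |xy| ≤ p and |y| ≥ 1.
The first p characters of w are a's, so xy (and hence y) consists only of a's. Write y = a^k, 1 ≤ k ≤ p.
Pump with i = 2: xy^2z = a^{p+k} b^p. For this to lie in L we would need p = p+k, which forces k = 0. But k ≥ 1, so xy^2z ∉ L.
This contradicts the pumping lemma, so L is not regular.

a^{p+k} b^p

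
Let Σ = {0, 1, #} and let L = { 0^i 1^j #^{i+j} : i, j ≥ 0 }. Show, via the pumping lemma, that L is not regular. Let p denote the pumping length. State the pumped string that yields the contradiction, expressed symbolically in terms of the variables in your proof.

Toward a contradiction, assume L is regular with pumping length p.
Take w = 0^p 1^p #^{2p} ∈ L (with i=j=p, i+j=2p), |w| = 4p ≥ p.
By the pumping lemma, w = xyz with |xy| ≤ p and y is nonempty.
Because |xy| ≤ p and w begins with p copies of 0, we have y = 0^k with 1 ≤ k ≤ p.
Consider xy^2z = 0^{p+k} 1^p #^{2p}. Now the 0- and 1-counts sum to 2p+k, but the #-count is 2p ≠ 2p+k. So xy^2z ∉ L.
This contradicts the pumping lemma, so L is not regular.

0^{p+k} 1^p #^{2p}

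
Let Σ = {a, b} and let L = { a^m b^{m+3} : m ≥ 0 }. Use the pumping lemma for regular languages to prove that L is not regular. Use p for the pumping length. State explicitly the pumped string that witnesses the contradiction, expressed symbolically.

a^{p+k} b^{p+3}

Assume L is regular; let p be its pumping constant.
Choose w = a^p b^{p+3}, which is in L with |w| = 2p+3 ≥ p.
The pumping lemma gives a decomposition w = xyz where |xy| ≤ p and |y| > 0.
Since the first p symbols of w are all a's and |xy| ≤ p, y lies entirely in the leading a-block: y = a^k for some k with 1 ≤ k ≤ p.
Pump with i = 2: xy^2z = a^{p+k} b^{p+3}. For this to lie in L we would need p+3 = (p+k)+3, which forces k = 0. But k ≥ 1, so xy^2z ∉ L.
Contradiction. Therefore L is not regular.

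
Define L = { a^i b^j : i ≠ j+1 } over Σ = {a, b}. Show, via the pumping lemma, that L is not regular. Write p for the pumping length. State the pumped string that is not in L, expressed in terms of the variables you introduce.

Suppose for contradiction that L is regular, and let p be the pumping length.
Choose w = a^p b^{p+p!-1}. Since p ≠ (p+p!-1)+1 = p+p!, w ∈ L; and |w| ≥ p.
Write w = xyz as guaranteed by the lemma, with |xy| ≤ p and y is nonempty.
Since the first p symbols of w are all a's and |xy| ≤ p, y lies entirely in the leading a-block: y = a^k for some k with 1 ≤ k ≤ p.
Since 1 ≤ k ≤ p, k divides p!; set t = 1 + p!/k. Then xy^t z has p + (p!/k)·k = p + p! copies of a. Now the a-count is p+p! and (b-count)+1 = (p+p!-1)+1 = p+p!, so i ≠ j+1 fails. So xy^t z = a^{p+p!} b^{p+p!-1} ∉ L.
This is a contradiction; hence L is not regular.

a^{p+p!} b^{p+p!-1}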